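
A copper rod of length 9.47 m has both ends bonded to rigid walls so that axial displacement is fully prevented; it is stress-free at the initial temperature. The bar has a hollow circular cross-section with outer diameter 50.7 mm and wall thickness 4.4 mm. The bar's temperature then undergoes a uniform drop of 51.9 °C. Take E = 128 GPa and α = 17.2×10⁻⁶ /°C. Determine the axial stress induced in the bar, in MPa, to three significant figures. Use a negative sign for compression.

114 MPa

Free thermal expansion αLΔT = 17.2e-6 · 9470 · -51.9 = -8.454 mm.
The walls impose strain ε = −(-8.454)/9470 = 8.9268e-04; σ = Eε = 128000 · 8.9268e-04 = 114.3 MPa.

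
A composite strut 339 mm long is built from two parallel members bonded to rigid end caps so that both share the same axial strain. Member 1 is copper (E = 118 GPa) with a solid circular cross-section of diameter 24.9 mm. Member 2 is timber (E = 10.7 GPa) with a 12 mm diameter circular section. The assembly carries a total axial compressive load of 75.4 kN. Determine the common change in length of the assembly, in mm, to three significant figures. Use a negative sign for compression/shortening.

A_1 = 487 mm².
A_2 = 113.1 mm².
Equal strain + equilibrium ⇒ each member carries load in proportion to AE: A₁E₁ = 57460000 N, A₂E₂ = 1210000 N, ΣAE = 58670000 N.
δ = PL/ΣAE = -75400·339/58670000 = -0.4357 mm.

-0.436 mm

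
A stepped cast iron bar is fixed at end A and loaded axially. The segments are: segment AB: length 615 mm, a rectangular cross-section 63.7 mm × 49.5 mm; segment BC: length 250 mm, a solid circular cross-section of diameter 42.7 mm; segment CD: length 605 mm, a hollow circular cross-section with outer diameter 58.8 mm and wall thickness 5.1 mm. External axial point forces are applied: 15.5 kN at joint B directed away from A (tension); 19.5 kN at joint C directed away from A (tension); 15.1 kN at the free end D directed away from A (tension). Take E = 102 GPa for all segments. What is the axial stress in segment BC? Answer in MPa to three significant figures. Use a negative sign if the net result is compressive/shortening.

Internal axial forces (sectioning from the free end, tension +): N_CD = 15.1 kN, N_BC = 34.6 kN, N_AB = 50.1 kN.
A_BC = 1432 mm².
σ_BC = N_BC/A_BC = 34600/1432 = 24.16 MPa.

24.2 MPa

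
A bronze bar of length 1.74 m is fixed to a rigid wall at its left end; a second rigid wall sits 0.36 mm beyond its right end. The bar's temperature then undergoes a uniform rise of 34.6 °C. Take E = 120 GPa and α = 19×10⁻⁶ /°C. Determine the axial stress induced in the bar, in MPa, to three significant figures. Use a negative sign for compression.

-54.1 MPa

Free thermal expansion αLΔT = 19e-6 · 1740 · 34.6 = 1.144 mm.
The walls engage after the gap closes; constrained expansion = 1.144 − 0.36 = 0.7839 mm.
The walls impose strain ε = −(0.7839)/1740 = -4.5050e-04; σ = Eε = 120000 · -4.5050e-04 = -54.06 MPa.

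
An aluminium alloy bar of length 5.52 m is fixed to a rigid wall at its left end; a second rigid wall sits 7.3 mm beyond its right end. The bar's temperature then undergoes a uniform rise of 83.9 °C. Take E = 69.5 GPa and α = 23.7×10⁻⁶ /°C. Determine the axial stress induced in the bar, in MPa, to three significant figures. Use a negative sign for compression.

-46.3 MPa

Free thermal expansion αLΔT = 23.7e-6 · 5520 · 83.9 = 10.98 mm.
The walls engage after the gap closes; constrained expansion = 10.98 − 7.3 = 3.676 mm.
The walls impose strain ε = −(3.676)/5520 = -6.6597e-04; σ = Eε = 69500 · -6.6597e-04 = -46.28 MPa.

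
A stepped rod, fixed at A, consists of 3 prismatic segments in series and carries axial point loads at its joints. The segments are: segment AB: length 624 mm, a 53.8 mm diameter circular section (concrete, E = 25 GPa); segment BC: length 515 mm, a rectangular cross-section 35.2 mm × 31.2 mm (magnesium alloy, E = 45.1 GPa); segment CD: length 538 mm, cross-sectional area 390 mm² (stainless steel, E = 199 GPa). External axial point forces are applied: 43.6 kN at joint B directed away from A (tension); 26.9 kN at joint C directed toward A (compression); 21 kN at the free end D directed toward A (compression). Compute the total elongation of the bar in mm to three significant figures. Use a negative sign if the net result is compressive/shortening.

Internal axial forces (sectioning from the free end, tension +): N_CD = -21 kN, N_BC = -47.9 kN, N_AB = -4.3 kN.
A_AB = 2273 mm².
A_BC = 1098 mm².
δ_AB = -4300·624/(2273·25000) = -0.04721 mm
δ_BC = -47900·515/(1098·45100) = -0.498 mm
δ_CD = -21000·538/(390·199000) = -0.1456 mm
δ = Σδ_i = -0.6908 mm.

-0.691 mm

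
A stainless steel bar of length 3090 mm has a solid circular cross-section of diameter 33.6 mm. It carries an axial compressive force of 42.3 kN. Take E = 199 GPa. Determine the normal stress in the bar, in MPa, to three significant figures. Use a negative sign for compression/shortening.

-47.7 MPa

A = 886.7 mm².
σ = N/A = -42300/886.7 = -47.71 MPa.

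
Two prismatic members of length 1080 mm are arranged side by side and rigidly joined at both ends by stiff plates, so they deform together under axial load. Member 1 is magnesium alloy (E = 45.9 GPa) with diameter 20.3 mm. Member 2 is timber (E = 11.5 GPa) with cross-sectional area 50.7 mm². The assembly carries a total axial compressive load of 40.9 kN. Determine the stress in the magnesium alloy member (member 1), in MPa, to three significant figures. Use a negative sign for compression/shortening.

-122 MPa

A_1 = 323.7 mm².
Equal strain + equilibrium ⇒ each member carries load in proportion to AE: A₁E₁ = 14860000 N, A₂E₂ = 583000 N, ΣAE = 15440000 N.
σ₁ = P·E₁/ΣAE = -40900·45900/15440000 = -121.6 MPa.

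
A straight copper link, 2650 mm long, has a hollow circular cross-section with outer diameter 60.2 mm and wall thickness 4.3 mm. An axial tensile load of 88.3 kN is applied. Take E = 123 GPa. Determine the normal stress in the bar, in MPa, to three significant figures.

117 MPa

A = 755.1 mm².
σ = N/A = 88300/755.1 = 116.9 MPa.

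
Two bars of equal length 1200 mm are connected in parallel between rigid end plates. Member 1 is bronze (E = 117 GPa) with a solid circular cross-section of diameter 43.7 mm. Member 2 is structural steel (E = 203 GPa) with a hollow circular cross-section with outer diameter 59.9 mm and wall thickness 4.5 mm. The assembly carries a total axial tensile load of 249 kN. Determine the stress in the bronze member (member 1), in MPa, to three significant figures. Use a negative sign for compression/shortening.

87.1 MPa

A_1 = 1500 mm².
A_2 = 783.2 mm².
Equal strain + equilibrium ⇒ each member carries load in proportion to AE: A₁E₁ = 175500000 N, A₂E₂ = 159000000 N, ΣAE = 334500000 N.
σ₁ = P·E₁/ΣAE = 249000·117000/334500000 = 87.1 MPa.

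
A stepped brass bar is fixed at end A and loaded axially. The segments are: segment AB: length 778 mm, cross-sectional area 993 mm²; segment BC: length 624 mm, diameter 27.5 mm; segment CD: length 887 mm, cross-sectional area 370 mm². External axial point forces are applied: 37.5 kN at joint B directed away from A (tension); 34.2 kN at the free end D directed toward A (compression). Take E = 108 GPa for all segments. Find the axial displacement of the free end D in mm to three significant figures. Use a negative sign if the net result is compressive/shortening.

-1.07 mm

Internal axial forces (sectioning from the free end, tension +): N_CD = -34.2 kN, N_BC = -34.2 kN, N_AB = 3.3 kN.
A_BC = 594 mm².
δ_AB = 3300·778/(993·108000) = 0.02394 mm
δ_BC = -34200·624/(594·108000) = -0.3327 mm
δ_CD = -34200·887/(370·108000) = -0.7591 mm
δ = Σδ_i = -1.068 mm.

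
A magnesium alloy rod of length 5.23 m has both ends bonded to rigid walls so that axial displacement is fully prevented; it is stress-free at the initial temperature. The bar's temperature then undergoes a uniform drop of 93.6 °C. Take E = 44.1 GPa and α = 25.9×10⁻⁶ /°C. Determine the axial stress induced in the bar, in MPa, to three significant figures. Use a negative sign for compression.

Free thermal expansion αLΔT = 25.9e-6 · 5230 · -93.6 = -12.68 mm.
The walls impose strain ε = −(-12.68)/5230 = 2.4242e-03; σ = Eε = 44100 · 2.4242e-03 = 106.9 MPa.

107 MPa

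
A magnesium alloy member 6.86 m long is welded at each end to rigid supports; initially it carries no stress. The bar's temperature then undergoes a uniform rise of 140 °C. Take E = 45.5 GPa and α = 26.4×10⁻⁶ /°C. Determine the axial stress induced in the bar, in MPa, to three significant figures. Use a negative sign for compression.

-168 MPa

Free thermal expansion αLΔT = 26.4e-6 · 6860 · 140 = 25.35 mm.
The walls impose strain ε = −(25.35)/6860 = -3.6960e-03; σ = Eε = 45500 · -3.6960e-03 = -168.2 MPa.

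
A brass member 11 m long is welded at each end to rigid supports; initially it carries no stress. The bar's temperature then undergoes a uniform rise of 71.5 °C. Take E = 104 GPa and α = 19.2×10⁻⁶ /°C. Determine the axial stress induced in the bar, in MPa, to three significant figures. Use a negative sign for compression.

Free thermal expansion αLΔT = 19.2e-6 · 11000 · 71.5 = 15.1 mm.
The walls impose strain ε = −(15.1)/11000 = -1.3728e-03; σ = Eε = 104000 · -1.3728e-03 = -142.8 MPa.

-143 MPa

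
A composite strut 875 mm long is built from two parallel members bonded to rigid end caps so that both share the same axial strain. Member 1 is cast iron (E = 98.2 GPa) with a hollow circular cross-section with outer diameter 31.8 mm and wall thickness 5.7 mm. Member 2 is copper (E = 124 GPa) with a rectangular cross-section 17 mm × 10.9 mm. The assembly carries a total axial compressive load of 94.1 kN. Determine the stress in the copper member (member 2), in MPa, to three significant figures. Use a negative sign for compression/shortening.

A_1 = 467.4 mm².
A_2 = 185.3 mm².
Equal strain + equilibrium ⇒ each member carries load in proportion to AE: A₁E₁ = 45900000 N, A₂E₂ = 22980000 N, ΣAE = 68870000 N.
σ₂ = P·E₂/ΣAE = -94100·124000/68870000 = -169.4 MPa.

-169 MPa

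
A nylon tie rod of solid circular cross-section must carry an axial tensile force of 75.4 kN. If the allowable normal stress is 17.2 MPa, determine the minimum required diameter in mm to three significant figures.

Required area A ≥ P/σ_allow = 75400/17.2 = 4384 mm².
For a solid circular section, d ≥ √(4A/π) = 74.71 mm.

74.7 mm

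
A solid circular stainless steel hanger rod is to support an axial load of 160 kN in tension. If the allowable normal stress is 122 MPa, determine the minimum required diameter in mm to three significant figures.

Required area A ≥ P/σ_allow = 160000/122 = 1311 mm².
For a solid circular section, d ≥ √(4A/π) = 40.86 mm.

40.9 mm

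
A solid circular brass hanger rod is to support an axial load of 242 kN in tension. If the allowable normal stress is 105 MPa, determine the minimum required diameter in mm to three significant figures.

54.2 mm

Required area A ≥ P/σ_allow = 242000/105 = 2305 mm².
For a solid circular section, d ≥ √(4A/π) = 54.17 mm.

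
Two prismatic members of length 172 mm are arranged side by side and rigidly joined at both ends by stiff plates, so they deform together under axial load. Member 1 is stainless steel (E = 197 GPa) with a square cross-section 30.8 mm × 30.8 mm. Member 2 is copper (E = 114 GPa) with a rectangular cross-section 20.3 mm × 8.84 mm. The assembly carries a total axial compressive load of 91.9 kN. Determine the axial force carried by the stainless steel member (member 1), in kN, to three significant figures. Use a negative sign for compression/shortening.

-82.8 kN

A_1 = 948.6 mm².
A_2 = 179.5 mm².
Equal strain + equilibrium ⇒ each member carries load in proportion to AE: A₁E₁ = 186900000 N, A₂E₂ = 20460000 N, ΣAE = 207300000 N.
F₁ = P·A₁E₁/ΣAE = -91900·186900000/207300000 = -82830 N.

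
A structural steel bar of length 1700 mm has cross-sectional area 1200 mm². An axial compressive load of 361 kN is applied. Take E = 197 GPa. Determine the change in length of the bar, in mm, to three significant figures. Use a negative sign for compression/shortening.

δ_mech = NL/(AE) = -361000·1700/(1200·197000) = -2.596 mm.

-2.60 mm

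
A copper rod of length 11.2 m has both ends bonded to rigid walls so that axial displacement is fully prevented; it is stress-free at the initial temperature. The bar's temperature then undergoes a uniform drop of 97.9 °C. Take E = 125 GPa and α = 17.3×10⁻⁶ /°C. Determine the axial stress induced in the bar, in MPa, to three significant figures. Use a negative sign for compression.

212 MPa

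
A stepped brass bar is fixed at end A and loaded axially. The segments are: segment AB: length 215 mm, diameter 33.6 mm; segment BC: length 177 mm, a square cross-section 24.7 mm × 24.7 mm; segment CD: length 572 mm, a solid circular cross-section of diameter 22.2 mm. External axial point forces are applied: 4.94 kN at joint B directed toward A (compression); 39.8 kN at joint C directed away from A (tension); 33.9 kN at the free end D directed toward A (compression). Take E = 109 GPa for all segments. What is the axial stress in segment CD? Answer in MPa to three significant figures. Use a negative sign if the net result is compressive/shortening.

-87.6 MPa

Internal axial forces (sectioning from the free end, tension +): N_CD = -33.9 kN, N_BC = 5.9 kN, N_AB = 0.96 kN.
A_CD = 387.1 mm².
σ_CD = N_CD/A_CD = -33900/387.1 = -87.58 MPa.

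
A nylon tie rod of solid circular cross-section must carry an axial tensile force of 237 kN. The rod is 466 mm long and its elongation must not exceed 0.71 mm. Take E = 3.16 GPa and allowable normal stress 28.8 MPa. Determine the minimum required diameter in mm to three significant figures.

Required area A ≥ P/σ_allow = 237000/28.8 = 8229 mm².
For a solid circular section, d ≥ √(4A/π) = 102.4 mm.
Elongation limit: A ≥ PL/(Eδ_allow) = 237000·466/(3160·0.71) = 49230 mm² ⇒ d ≥ 250.4 mm.
The elongation limit governs.

250 mm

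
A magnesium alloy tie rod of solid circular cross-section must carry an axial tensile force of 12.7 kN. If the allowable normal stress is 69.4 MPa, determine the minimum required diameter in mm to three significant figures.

Required area A ≥ P/σ_allow = 12700/69.4 = 183 mm².
For a solid circular section, d ≥ √(4A/π) = 15.26 mm.

15.3 mm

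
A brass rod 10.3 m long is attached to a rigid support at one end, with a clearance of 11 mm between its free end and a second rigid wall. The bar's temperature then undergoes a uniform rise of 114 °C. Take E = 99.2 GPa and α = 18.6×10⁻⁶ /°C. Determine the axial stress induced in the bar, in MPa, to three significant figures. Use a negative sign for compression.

-104 MPa

Free thermal expansion αLΔT = 18.6e-6 · 10300 · 114 = 21.84 mm.
The walls engage after the gap closes; constrained expansion = 21.84 − 11 = 10.84 mm.
The walls impose strain ε = −(10.84)/10300 = -1.0524e-03; σ = Eε = 99200 · -1.0524e-03 = -104.4 MPa.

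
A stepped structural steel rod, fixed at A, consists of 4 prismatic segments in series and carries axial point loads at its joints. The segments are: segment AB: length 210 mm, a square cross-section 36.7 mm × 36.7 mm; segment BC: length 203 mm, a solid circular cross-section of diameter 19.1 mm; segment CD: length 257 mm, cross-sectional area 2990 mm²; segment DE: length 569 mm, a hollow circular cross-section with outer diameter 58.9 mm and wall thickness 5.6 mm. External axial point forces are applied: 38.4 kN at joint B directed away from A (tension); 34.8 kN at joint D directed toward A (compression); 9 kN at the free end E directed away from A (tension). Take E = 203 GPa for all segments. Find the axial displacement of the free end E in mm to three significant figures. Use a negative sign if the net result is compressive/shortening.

-0.0644 mm

Internal axial forces (sectioning from the free end, tension +): N_DE = 9 kN, N_CD = -25.8 kN, N_BC = -25.8 kN, N_AB = 12.6 kN.
A_AB = 1347 mm².
A_BC = 286.5 mm².
A_DE = 937.7 mm².
δ_AB = 12600·210/(1347·203000) = 0.009677 mm
δ_BC = -25800·203/(286.5·203000) = -0.09005 mm
δ_CD = -25800·257/(2990·203000) = -0.01092 mm
δ_DE = 9000·569/(937.7·203000) = 0.0269 mm
δ = Σδ_i = -0.06439 mm.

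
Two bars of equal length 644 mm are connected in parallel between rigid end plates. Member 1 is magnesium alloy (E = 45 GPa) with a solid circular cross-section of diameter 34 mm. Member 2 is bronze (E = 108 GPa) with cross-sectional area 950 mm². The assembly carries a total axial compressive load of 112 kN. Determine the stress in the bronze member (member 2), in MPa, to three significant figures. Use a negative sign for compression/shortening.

A_1 = 907.9 mm².
Equal strain + equilibrium ⇒ each member carries load in proportion to AE: A₁E₁ = 40860000 N, A₂E₂ = 102600000 N, ΣAE = 143500000 N.
σ₂ = P·E₂/ΣAE = -112000·108000/143500000 = -84.32 MPa.

-84.3 MPa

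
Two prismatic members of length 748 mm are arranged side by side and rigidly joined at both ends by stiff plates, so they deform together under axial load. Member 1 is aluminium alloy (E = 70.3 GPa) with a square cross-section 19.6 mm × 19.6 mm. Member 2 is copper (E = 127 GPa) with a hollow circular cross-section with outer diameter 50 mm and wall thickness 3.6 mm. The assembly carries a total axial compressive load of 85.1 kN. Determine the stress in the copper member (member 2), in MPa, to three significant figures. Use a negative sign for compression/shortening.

A_1 = 384.2 mm².
A_2 = 524.8 mm².
Equal strain + equilibrium ⇒ each member carries load in proportion to AE: A₁E₁ = 27010000 N, A₂E₂ = 66650000 N, ΣAE = 93650000 N.
σ₂ = P·E₂/ΣAE = -85100·127000/93650000 = -115.4 MPa.

-115 MPa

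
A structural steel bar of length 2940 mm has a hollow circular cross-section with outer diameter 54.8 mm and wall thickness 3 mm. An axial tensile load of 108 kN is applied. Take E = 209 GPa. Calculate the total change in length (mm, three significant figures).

A = 488.2 mm².
δ_mech = NL/(AE) = 108000·2940/(488.2·209000) = 3.112 mm.

3.11 mm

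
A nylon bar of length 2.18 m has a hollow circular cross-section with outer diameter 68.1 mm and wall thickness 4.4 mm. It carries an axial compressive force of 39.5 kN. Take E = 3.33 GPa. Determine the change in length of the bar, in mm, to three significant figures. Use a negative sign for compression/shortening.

-29.4 mm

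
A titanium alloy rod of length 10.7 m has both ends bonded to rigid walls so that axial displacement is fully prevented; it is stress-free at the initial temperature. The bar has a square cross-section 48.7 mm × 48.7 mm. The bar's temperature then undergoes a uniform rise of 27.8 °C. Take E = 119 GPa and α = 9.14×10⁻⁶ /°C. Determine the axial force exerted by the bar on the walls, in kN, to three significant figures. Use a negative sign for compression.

-71.7 kN

Free thermal expansion αLΔT = 9.14e-6 · 10700 · 27.8 = 2.719 mm.
The walls impose strain ε = −(2.719)/10700 = -2.5409e-04; σ = Eε = 119000 · -2.5409e-04 = -30.24 MPa.
Wall reaction R = σ·A = -30.24·2372 = -71710 N = -71.71 kN.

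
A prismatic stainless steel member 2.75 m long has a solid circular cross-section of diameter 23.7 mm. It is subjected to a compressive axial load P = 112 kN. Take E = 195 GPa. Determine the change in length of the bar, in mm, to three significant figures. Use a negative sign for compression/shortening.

A = 441.2 mm².
δ_mech = NL/(AE) = -112000·2750/(441.2·195000) = -3.58 mm.

-3.58 mm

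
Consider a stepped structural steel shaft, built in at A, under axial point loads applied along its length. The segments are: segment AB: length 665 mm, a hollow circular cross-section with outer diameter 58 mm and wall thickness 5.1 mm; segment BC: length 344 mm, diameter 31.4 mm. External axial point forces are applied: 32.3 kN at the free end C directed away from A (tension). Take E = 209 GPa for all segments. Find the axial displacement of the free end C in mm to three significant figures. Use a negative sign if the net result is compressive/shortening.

0.190 mm

Internal axial forces (sectioning from the free end, tension +): N_BC = 32.3 kN, N_AB = 32.3 kN.
A_AB = 847.6 mm².
A_BC = 774.4 mm².
δ_AB = 32300·665/(847.6·209000) = 0.1213 mm
δ_BC = 32300·344/(774.4·209000) = 0.06865 mm
δ = Σδ_i = 0.1899 mm.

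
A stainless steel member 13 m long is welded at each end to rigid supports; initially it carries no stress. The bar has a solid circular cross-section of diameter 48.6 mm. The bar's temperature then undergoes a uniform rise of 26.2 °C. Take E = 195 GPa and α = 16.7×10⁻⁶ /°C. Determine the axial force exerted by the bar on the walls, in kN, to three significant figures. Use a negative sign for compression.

Free thermal expansion αLΔT = 16.7e-6 · 13000 · 26.2 = 5.688 mm.
The walls impose strain ε = −(5.688)/13000 = -4.3754e-04; σ = Eε = 195000 · -4.3754e-04 = -85.32 MPa.
Wall reaction R = σ·A = -85.32·1855 = -158300 N = -158.3 kN.

-158 kN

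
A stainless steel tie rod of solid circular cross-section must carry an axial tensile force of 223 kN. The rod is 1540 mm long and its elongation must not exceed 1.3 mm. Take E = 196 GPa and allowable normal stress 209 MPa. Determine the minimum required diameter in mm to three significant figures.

Required area A ≥ P/σ_allow = 223000/209 = 1067 mm².
For a solid circular section, d ≥ √(4A/π) = 36.86 mm.
Elongation limit: A ≥ PL/(Eδ_allow) = 223000·1540/(196000·1.3) = 1348 mm² ⇒ d ≥ 41.43 mm.
The elongation limit governs.

41.4 mm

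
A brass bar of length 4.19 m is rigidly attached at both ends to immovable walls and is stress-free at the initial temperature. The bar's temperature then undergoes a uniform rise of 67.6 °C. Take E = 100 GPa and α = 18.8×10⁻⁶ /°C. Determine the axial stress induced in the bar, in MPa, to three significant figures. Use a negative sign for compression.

Free thermal expansion αLΔT = 18.8e-6 · 4190 · 67.6 = 5.325 mm.
The walls impose strain ε = −(5.325)/4190 = -1.2709e-03; σ = Eε = 100000 · -1.2709e-03 = -127.1 MPa.

-127 MPa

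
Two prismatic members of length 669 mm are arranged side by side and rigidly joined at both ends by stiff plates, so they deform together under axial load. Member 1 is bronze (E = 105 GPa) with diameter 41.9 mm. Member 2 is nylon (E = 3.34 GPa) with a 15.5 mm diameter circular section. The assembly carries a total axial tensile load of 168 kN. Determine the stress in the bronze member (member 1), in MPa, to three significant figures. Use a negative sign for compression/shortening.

121 MPa

A_1 = 1379 mm².
A_2 = 188.7 mm².
Equal strain + equilibrium ⇒ each member carries load in proportion to AE: A₁E₁ = 144800000 N, A₂E₂ = 630200 N, ΣAE = 145400000 N.
σ₁ = P·E₁/ΣAE = 168000·105000/145400000 = 121.3 MPa.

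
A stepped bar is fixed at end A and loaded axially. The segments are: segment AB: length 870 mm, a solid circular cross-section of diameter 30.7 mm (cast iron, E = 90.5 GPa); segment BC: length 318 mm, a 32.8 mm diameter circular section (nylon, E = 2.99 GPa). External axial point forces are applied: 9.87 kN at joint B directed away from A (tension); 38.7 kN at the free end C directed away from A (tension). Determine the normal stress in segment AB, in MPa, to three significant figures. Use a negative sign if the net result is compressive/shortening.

65.6 MPa

Internal axial forces (sectioning from the free end, tension +): N_BC = 38.7 kN, N_AB = 48.57 kN.
A_AB = 740.2 mm².
σ_AB = N_AB/A_AB = 48570/740.2 = 65.61 MPa.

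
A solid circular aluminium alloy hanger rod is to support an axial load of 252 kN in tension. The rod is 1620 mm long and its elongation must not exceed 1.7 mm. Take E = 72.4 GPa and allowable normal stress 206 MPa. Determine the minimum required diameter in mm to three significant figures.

65.0 mm

Required area A ≥ P/σ_allow = 252000/206 = 1223 mm².
For a solid circular section, d ≥ √(4A/π) = 39.47 mm.
Elongation limit: A ≥ PL/(Eδ_allow) = 252000·1620/(72400·1.7) = 3317 mm² ⇒ d ≥ 64.99 mm.
The elongation limit governs.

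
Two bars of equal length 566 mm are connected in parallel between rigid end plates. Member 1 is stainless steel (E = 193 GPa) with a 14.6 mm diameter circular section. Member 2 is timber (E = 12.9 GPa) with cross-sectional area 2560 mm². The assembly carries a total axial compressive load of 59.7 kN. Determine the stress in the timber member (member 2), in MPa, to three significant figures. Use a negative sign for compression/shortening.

-11.8 MPa

A_1 = 167.4 mm².
Equal strain + equilibrium ⇒ each member carries load in proportion to AE: A₁E₁ = 32310000 N, A₂E₂ = 33020000 N, ΣAE = 65340000 N.
σ₂ = P·E₂/ΣAE = -59700·12900/65340000 = -11.79 MPa.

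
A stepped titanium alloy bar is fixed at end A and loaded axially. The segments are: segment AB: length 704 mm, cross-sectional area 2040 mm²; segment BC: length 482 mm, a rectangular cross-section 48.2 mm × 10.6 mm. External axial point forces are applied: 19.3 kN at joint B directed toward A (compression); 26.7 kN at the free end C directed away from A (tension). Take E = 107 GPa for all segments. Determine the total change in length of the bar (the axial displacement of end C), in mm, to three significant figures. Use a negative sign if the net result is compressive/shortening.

0.259 mm

Internal axial forces (sectioning from the free end, tension +): N_BC = 26.7 kN, N_AB = 7.4 kN.
A_BC = 510.9 mm².
δ_AB = 7400·704/(2040·107000) = 0.02387 mm
δ_BC = 26700·482/(510.9·107000) = 0.2354 mm
δ = Σδ_i = 0.2593 mm.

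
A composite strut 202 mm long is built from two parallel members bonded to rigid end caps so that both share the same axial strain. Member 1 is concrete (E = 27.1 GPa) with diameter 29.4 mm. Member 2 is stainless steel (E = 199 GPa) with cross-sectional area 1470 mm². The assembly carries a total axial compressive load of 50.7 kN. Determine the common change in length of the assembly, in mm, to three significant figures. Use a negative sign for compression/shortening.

-0.0329 mm

A_1 = 678.9 mm².
Equal strain + equilibrium ⇒ each member carries load in proportion to AE: A₁E₁ = 18400000 N, A₂E₂ = 292500000 N, ΣAE = 310900000 N.
δ = PL/ΣAE = -50700·202/310900000 = -0.03294 mm.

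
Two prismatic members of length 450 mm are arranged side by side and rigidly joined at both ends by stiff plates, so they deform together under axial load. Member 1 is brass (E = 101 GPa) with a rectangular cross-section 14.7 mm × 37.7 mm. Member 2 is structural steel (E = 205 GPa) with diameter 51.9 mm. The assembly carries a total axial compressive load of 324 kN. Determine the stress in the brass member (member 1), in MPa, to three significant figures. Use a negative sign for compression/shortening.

-66.8 MPa

A_1 = 554.2 mm².
A_2 = 2116 mm².
Equal strain + equilibrium ⇒ each member carries load in proportion to AE: A₁E₁ = 55970000 N, A₂E₂ = 433700000 N, ΣAE = 489700000 N.
σ₁ = P·E₁/ΣAE = -324000·101000/489700000 = -66.83 MPa.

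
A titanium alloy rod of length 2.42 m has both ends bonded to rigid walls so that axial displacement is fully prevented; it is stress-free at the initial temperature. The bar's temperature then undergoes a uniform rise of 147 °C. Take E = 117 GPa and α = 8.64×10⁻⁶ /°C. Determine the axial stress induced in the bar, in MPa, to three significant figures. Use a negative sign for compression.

-149 MPa

Free thermal expansion αLΔT = 8.64e-6 · 2420 · 147 = 3.074 mm.
The walls impose strain ε = −(3.074)/2420 = -1.2701e-03; σ = Eε = 117000 · -1.2701e-03 = -148.6 MPa.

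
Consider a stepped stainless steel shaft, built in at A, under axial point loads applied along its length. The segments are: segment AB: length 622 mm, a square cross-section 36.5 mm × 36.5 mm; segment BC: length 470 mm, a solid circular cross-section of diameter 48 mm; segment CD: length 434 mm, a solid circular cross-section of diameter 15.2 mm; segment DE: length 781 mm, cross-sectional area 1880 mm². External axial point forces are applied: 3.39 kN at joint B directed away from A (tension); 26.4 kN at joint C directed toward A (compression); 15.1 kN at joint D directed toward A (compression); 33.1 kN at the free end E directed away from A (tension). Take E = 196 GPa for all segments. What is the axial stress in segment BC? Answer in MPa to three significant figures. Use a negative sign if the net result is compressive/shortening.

Internal axial forces (sectioning from the free end, tension +): N_DE = 33.1 kN, N_CD = 18 kN, N_BC = -8.4 kN, N_AB = -5.01 kN.
A_BC = 1810 mm².
σ_BC = N_BC/A_BC = -8400/1810 = -4.642 MPa.

-4.64 MPa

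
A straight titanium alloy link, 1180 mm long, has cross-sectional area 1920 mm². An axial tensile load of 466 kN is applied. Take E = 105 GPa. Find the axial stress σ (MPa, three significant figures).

243 MPa

σ = N/A = 466000/1920 = 242.7 MPa.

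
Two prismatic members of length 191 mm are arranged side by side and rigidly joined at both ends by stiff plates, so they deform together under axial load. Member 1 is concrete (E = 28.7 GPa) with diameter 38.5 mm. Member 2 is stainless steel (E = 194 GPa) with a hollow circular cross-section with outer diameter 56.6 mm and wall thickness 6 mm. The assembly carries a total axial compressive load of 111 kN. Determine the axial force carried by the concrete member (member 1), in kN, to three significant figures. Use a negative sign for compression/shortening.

-17.0 kN

A_1 = 1164 mm².
A_2 = 953.8 mm².
Equal strain + equilibrium ⇒ each member carries load in proportion to AE: A₁E₁ = 33410000 N, A₂E₂ = 185000000 N, ΣAE = 218400000 N.
F₁ = P·A₁E₁/ΣAE = -111000·33410000/218400000 = -16980 N.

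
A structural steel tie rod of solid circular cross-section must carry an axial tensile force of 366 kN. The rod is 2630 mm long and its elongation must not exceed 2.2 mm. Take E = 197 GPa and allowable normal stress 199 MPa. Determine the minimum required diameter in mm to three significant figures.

53.2 mm

Required area A ≥ P/σ_allow = 366000/199 = 1839 mm².
For a solid circular section, d ≥ √(4A/π) = 48.39 mm.
Elongation limit: A ≥ PL/(Eδ_allow) = 366000·2630/(197000·2.2) = 2221 mm² ⇒ d ≥ 53.18 mm.
The elongation limit governs.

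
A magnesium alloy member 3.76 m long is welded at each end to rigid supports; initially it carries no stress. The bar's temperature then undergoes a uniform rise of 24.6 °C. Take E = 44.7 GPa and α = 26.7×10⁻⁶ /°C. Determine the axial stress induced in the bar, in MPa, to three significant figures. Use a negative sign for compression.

Free thermal expansion αLΔT = 26.7e-6 · 3760 · 24.6 = 2.47 mm.
The walls impose strain ε = −(2.47)/3760 = -6.5682e-04; σ = Eε = 44700 · -6.5682e-04 = -29.36 MPa.

-29.4 MPa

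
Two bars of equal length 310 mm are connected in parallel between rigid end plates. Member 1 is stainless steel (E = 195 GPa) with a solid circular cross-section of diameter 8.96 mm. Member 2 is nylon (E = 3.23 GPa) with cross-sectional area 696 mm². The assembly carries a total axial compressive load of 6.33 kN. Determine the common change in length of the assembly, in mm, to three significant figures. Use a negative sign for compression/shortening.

-0.135 mm

A_1 = 63.05 mm².
Equal strain + equilibrium ⇒ each member carries load in proportion to AE: A₁E₁ = 12300000 N, A₂E₂ = 2248000 N, ΣAE = 14540000 N.
δ = PL/ΣAE = -6330·310/14540000 = -0.1349 mm.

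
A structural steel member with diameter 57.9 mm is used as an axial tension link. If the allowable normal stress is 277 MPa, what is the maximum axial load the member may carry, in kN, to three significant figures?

A = 2633 mm².
P_max = σ_allow · A = 277 · 2633 = 729300 N = 729.3 kN.

729 kN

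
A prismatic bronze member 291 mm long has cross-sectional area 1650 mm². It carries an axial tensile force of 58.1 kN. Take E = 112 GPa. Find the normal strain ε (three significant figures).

σ = N/A = 35.21 MPa; ε = σ/E = 35.21/112000 = 3.144e-04.

3.14e-04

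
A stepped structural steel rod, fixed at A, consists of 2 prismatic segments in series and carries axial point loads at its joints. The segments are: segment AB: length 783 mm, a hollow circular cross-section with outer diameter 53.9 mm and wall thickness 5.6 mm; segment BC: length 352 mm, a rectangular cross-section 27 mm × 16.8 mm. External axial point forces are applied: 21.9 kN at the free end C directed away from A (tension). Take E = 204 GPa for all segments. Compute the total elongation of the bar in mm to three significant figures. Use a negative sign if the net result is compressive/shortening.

0.182 mm

Internal axial forces (sectioning from the free end, tension +): N_BC = 21.9 kN, N_AB = 21.9 kN.
A_AB = 849.7 mm².
A_BC = 453.6 mm².
δ_AB = 21900·783/(849.7·204000) = 0.09892 mm
δ_BC = 21900·352/(453.6·204000) = 0.08331 mm
δ = Σδ_i = 0.1822 mm.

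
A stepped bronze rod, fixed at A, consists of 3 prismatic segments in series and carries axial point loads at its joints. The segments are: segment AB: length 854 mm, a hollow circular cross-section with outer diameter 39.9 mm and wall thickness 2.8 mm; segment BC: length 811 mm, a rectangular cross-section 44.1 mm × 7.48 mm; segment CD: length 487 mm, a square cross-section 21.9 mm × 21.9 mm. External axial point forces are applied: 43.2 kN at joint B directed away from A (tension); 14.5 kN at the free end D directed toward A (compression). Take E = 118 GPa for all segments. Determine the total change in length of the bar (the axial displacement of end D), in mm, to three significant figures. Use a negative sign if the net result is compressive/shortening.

Internal axial forces (sectioning from the free end, tension +): N_CD = -14.5 kN, N_BC = -14.5 kN, N_AB = 28.7 kN.
A_AB = 326.3 mm².
A_BC = 329.9 mm².
A_CD = 479.6 mm².
δ_AB = 28700·854/(326.3·118000) = 0.6365 mm
δ_BC = -14500·811/(329.9·118000) = -0.3021 mm
δ_CD = -14500·487/(479.6·118000) = -0.1248 mm
δ = Σδ_i = 0.2096 mm.

0.210 mm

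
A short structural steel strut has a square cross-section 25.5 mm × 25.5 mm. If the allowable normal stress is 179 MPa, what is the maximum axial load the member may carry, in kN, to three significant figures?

116 kN

A = 650.2 mm².
P_max = σ_allow · A = 179 · 650.2 = 116400 N = 116.4 kN.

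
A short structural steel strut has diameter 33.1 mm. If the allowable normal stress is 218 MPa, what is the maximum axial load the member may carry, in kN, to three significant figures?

A = 860.5 mm².
P_max = σ_allow · A = 218 · 860.5 = 187600 N = 187.6 kN.

188 kN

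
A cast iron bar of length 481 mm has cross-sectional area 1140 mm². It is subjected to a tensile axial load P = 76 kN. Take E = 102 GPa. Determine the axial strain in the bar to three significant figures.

σ = N/A = 66.67 MPa; ε = σ/E = 66.67/102000 = 6.536e-04.

6.54e-04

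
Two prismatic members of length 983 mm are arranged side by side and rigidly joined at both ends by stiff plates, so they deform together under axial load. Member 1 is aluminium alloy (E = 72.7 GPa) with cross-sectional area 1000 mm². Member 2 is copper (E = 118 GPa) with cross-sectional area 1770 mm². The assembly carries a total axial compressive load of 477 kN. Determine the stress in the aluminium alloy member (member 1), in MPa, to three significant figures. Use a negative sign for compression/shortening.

Equal strain + equilibrium ⇒ each member carries load in proportion to AE: A₁E₁ = 72700000 N, A₂E₂ = 208900000 N, ΣAE = 281600000 N.
σ₁ = P·E₁/ΣAE = -477000·72700/281600000 = -123.2 MPa.

-123 MPa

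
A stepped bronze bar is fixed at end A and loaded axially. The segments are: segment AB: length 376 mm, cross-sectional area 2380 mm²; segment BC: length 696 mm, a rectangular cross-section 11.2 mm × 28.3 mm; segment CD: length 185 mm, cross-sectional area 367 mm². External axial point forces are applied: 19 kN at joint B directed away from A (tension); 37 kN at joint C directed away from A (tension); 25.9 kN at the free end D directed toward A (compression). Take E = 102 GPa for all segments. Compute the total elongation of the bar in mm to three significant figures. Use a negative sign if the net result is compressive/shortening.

Internal axial forces (sectioning from the free end, tension +): N_CD = -25.9 kN, N_BC = 11.1 kN, N_AB = 30.1 kN.
A_BC = 317 mm².
δ_AB = 30100·376/(2380·102000) = 0.04662 mm
δ_BC = 11100·696/(317·102000) = 0.239 mm
δ_CD = -25900·185/(367·102000) = -0.128 mm
δ = Σδ_i = 0.1576 mm.

0.158 mm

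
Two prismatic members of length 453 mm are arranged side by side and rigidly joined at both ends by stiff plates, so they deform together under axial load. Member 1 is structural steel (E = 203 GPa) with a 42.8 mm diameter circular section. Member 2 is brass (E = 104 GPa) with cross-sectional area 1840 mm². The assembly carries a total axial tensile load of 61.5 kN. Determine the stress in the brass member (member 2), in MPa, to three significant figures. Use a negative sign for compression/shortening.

A_1 = 1439 mm².
Equal strain + equilibrium ⇒ each member carries load in proportion to AE: A₁E₁ = 292100000 N, A₂E₂ = 191400000 N, ΣAE = 483400000 N.
σ₂ = P·E₂/ΣAE = 61500·104000/483400000 = 13.23 MPa.

13.2 MPa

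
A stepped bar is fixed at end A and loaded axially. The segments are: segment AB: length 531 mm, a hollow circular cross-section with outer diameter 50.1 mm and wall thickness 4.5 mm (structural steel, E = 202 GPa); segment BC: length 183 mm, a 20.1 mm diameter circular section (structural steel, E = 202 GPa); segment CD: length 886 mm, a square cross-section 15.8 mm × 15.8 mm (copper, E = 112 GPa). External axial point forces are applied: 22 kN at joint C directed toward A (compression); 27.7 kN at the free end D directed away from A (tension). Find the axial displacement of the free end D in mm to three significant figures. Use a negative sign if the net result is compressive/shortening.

Internal axial forces (sectioning from the free end, tension +): N_CD = 27.7 kN, N_BC = 5.7 kN, N_AB = 5.7 kN.
A_AB = 644.7 mm².
A_BC = 317.3 mm².
A_CD = 249.6 mm².
δ_AB = 5700·531/(644.7·202000) = 0.02324 mm
δ_BC = 5700·183/(317.3·202000) = 0.01627 mm
δ_CD = 27700·886/(249.6·112000) = 0.8778 mm
δ = Σδ_i = 0.9173 mm.

0.917 mm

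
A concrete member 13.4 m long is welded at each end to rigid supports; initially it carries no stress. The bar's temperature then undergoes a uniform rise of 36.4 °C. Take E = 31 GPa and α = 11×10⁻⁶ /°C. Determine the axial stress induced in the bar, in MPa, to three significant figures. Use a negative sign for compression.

Free thermal expansion αLΔT = 11e-6 · 13400 · 36.4 = 5.365 mm.
The walls impose strain ε = −(5.365)/13400 = -4.0040e-04; σ = Eε = 31000 · -4.0040e-04 = -12.41 MPa.

-12.4 MPa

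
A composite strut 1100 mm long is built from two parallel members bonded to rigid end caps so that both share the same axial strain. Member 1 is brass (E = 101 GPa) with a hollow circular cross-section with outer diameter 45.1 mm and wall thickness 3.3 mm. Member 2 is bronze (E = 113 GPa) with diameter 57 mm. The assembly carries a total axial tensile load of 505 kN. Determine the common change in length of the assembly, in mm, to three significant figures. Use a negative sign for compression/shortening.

1.67 mm

A_1 = 433.4 mm².
A_2 = 2552 mm².
Equal strain + equilibrium ⇒ each member carries load in proportion to AE: A₁E₁ = 43770000 N, A₂E₂ = 288300000 N, ΣAE = 332100000 N.
δ = PL/ΣAE = 505000·1100/332100000 = 1.673 mm.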